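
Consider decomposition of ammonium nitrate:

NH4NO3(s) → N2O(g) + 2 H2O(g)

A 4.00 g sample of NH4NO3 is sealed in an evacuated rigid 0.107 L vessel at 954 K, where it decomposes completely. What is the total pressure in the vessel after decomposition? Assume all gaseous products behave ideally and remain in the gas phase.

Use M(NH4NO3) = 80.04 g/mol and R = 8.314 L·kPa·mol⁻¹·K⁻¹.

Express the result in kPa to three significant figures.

n(NH4NO3) = 4.00 / 80.04 = 0.04998 mol
n(gas produced) = (3/1) × 0.04998 = 0.1499 mol
P = nRT/V = 0.1499 × 8.314 × 954 / 0.107 = 11110 kPa

11100 kPa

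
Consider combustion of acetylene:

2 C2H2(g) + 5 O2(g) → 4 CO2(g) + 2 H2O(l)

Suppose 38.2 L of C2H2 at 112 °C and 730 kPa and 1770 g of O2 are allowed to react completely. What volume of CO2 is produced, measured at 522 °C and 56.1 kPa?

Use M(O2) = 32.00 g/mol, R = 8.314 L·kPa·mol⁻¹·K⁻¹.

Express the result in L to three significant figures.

2050 L

n(C2H2) = PV/RT = (730 × 38.2) / (8.314 × 385.15) = 8.709 mol
n(O2) = 1770 / 32.00 = 55.31 mol
For 8.709 mol C2H2, stoichiometry requires (5/2) × 8.709 = 21.77 mol O2; 55.31 mol is available, so C2H2 is limiting.
n(CO2) = (4/2) × 8.709 = 17.42 mol
V(CO2) = nRT/P = 17.42 × 8.314 × 795.15 / 56.1 = 2053 L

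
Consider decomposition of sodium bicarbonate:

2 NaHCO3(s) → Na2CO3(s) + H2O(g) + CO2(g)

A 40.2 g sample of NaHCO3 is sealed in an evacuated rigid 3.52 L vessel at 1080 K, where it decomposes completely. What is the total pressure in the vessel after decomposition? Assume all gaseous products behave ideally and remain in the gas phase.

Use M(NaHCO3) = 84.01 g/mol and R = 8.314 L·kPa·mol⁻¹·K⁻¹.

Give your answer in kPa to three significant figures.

n(NaHCO3) = 40.2 / 84.01 = 0.4785 mol
n(gas produced) = (2/2) × 0.4785 = 0.4785 mol
P = nRT/V = 0.4785 × 8.314 × 1080 / 3.52 = 1221 kPa

1220 kPa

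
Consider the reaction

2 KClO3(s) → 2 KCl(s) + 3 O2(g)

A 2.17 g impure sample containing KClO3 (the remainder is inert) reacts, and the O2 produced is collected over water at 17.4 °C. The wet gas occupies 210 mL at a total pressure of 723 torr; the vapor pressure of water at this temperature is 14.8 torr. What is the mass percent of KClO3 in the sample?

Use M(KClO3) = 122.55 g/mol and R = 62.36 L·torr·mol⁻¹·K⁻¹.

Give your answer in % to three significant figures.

30.9 %

P(O2) = 723 − 14.8 = 708.2 torr
n(O2) = PV/RT = (708.2 × 0.2100) / (62.36 × 290.55) = 0.008208 mol
n(KClO3) = (2/3) × 0.008208 = 0.005472 mol
m(KClO3) = 0.005472 × 122.55 = 0.6706 g
%KClO3 = 0.6706 / 2.17 × 100 = 30.90%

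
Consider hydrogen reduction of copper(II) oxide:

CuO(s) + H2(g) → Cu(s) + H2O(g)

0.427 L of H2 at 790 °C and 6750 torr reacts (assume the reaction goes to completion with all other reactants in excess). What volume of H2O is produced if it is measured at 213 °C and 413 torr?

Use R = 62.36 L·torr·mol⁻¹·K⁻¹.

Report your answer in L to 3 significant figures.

n(H2) = PV/RT = (6750 × 0.427) / (62.36 × 1063.15) = 0.04347 mol
n(H2O) = (1/1) × 0.04347 = 0.04347 mol
V = nRT/P = 0.04347 × 62.36 × 486.15 / 413 = 3.191 L

3.19 L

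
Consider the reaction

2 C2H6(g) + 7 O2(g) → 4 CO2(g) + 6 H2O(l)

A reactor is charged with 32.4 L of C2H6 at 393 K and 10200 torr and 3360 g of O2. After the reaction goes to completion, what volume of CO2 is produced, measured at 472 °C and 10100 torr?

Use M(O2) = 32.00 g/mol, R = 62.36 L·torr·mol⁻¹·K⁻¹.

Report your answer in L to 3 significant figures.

124 L

n(C2H6) = PV/RT = (10200 × 32.4) / (62.36 × 393) = 13.48 mol
n(O2) = 3360 / 32.00 = 105.0 mol
For 13.48 mol C2H6, stoichiometry requires (7/2) × 13.48 = 47.18 mol O2; 105.0 mol is available, so C2H6 is limiting.
n(CO2) = (4/2) × 13.48 = 26.96 mol
V(CO2) = nRT/P = 26.96 × 62.36 × 745.15 / 10100 = 124.0 L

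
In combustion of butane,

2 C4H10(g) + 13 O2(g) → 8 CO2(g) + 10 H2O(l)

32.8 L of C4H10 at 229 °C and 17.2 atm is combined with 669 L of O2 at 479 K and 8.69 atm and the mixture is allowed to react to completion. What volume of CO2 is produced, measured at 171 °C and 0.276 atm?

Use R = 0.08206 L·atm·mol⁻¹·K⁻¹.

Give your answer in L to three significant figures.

n(C4H10) = PV/RT = (17.2 × 32.8) / (0.08206 × 502.15) = 13.69 mol
n(O2) = PV/RT = (8.69 × 669) / (0.08206 × 479) = 147.9 mol
For 13.69 mol C4H10, stoichiometry requires (13/2) × 13.69 = 88.98 mol O2; 147.9 mol is available, so C4H10 is limiting.
n(CO2) = (8/2) × 13.69 = 54.76 mol
V(CO2) = nRT/P = 54.76 × 0.08206 × 444.15 / 0.276 = 7231 L

7230 L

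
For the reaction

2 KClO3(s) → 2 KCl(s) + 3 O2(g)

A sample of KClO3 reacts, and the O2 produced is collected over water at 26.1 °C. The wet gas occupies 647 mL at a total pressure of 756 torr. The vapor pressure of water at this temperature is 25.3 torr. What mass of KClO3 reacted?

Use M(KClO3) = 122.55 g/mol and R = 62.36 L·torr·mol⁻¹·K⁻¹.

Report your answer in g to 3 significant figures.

P(O2) = 756 − 25.3 = 730.7 torr
n(O2) = PV/RT = (730.7 × 0.6470) / (62.36 × 299.25) = 0.02533 mol
n(KClO3) = (2/3) × 0.02533 = 0.01689 mol
m(KClO3) = 0.01689 × 122.55 = 2.070 g

2.07 g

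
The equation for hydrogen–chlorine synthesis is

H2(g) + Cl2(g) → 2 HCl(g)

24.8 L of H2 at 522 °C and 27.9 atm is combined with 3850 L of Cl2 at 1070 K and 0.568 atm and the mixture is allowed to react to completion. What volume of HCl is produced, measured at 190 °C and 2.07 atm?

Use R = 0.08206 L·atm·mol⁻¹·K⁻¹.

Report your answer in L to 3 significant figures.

389 L

n(H2) = PV/RT = (27.9 × 24.8) / (0.08206 × 795.15) = 10.60 mol
n(Cl2) = PV/RT = (0.568 × 3850) / (0.08206 × 1070) = 24.91 mol
For 10.60 mol H2, stoichiometry requires (1/1) × 10.60 = 10.60 mol Cl2; 24.91 mol is available, so H2 is limiting.
n(HCl) = (2/1) × 10.60 = 21.20 mol
V(HCl) = nRT/P = 21.20 × 0.08206 × 463.15 / 2.07 = 389.2 L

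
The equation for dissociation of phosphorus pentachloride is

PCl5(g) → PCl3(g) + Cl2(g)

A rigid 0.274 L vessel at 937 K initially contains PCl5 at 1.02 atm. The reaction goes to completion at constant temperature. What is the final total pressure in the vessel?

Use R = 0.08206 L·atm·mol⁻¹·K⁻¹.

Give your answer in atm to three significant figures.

Rigid vessel, constant T ⇒ P scales with total gas moles (1 → 2).
P_final = (2/1) × 1.02 = 2.040 atm

2.04 atm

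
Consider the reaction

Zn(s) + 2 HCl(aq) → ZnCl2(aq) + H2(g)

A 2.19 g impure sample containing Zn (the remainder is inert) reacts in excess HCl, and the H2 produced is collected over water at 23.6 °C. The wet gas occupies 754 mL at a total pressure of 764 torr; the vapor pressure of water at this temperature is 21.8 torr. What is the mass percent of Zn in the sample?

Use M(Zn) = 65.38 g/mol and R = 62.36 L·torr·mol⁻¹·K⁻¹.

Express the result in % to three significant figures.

P(H2) = 764 − 21.8 = 742.2 torr
n(H2) = PV/RT = (742.2 × 0.7540) / (62.36 × 296.75) = 0.03024 mol
n(Zn) = (1/1) × 0.03024 = 0.03024 mol
m(Zn) = 0.03024 × 65.38 = 1.977 g
%Zn = 1.977 / 2.19 × 100 = 90.27%

90.3 %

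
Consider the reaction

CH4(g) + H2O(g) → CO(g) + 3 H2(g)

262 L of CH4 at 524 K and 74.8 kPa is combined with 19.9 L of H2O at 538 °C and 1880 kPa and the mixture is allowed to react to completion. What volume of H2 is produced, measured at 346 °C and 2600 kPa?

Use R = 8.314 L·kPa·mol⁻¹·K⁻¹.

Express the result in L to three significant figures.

26.7 L

n(CH4) = PV/RT = (74.8 × 262) / (8.314 × 524) = 4.498 mol
n(H2O) = PV/RT = (1880 × 19.9) / (8.314 × 811.15) = 5.548 mol
For 4.498 mol CH4, stoichiometry requires (1/1) × 4.498 = 4.498 mol H2O; 5.548 mol is available, so CH4 is limiting.
n(H2) = (3/1) × 4.498 = 13.49 mol
V(H2) = nRT/P = 13.49 × 8.314 × 619.15 / 2600 = 26.71 L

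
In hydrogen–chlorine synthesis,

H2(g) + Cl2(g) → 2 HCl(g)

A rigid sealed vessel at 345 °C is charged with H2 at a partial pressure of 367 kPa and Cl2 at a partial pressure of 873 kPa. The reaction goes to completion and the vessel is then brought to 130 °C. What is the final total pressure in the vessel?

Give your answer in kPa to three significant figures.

809 kPa

At constant V, partial pressures at 345 °C are proportional to moles, so apply stoichiometry directly to pressures.
P(Cl2) required for 367 kPa of H2 = (1/1) × 367 = 367.0 kPa; available 873 kPa, so H2 is limiting.
P(Cl2) remaining = 873 − (1/1) × 367 = 506.0 kPa
P(gaseous products) = (2)/1 × 367 = 734.0 kPa
P_total at 345 °C = 506.0 + 734.0 = 1240 kPa
Scaling to 130 °C: P = 1240 × 403.15/618.15 = 808.7 kPa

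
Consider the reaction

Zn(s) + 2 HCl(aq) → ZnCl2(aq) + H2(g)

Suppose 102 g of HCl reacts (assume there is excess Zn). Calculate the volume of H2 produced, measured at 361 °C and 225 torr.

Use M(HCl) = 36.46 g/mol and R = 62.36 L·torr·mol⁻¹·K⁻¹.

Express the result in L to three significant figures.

246 L

n(HCl) = 102.0 / 36.46 = 2.798 mol
n(H2) = (1/2) × 2.798 = 1.399 mol
V = nRT/P = 1.399 × 62.36 × 634.15 / 225 = 245.9 L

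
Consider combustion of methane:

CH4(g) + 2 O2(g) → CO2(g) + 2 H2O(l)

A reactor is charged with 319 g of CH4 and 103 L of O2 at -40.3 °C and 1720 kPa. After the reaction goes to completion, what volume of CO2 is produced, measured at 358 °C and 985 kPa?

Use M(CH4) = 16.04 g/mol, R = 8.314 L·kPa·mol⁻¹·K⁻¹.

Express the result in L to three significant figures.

106 L

n(CH4) = 319 / 16.04 = 19.89 mol
n(O2) = PV/RT = (1720 × 103) / (8.314 × 232.85) = 91.51 mol
For 19.89 mol CH4, stoichiometry requires (2/1) × 19.89 = 39.78 mol O2; 91.51 mol is available, so CH4 is limiting.
n(CO2) = (1/1) × 19.89 = 19.89 mol
V(CO2) = nRT/P = 19.89 × 8.314 × 631.15 / 985 = 106.0 L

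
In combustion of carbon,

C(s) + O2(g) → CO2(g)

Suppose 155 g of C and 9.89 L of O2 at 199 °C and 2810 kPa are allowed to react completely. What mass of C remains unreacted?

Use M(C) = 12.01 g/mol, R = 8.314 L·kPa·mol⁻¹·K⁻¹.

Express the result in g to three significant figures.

n(C) = 155 / 12.01 = 12.91 mol
n(O2) = PV/RT = (2810 × 9.89) / (8.314 × 472.15) = 7.080 mol
For 12.91 mol C, stoichiometry requires (1/1) × 12.91 = 12.91 mol O2; 7.080 mol is available, so O2 is limiting.
n(C) consumed = (1/1) × 7.080 = 7.080 mol; remaining = 12.91 − 7.080 = 5.830 mol
m(C) = 5.830 × 12.01 = 70.02 g

70.0 g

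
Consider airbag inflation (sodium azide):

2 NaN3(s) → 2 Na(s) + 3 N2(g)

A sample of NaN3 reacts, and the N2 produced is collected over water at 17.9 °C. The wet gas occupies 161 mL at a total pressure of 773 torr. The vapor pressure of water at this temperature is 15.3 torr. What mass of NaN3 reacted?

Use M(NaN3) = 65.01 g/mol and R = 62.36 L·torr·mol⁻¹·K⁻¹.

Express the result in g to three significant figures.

P(N2) = 773 − 15.3 = 757.7 torr
n(N2) = PV/RT = (757.7 × 0.1610) / (62.36 × 291.05) = 0.006721 mol
n(NaN3) = (2/3) × 0.006721 = 0.004481 mol
m(NaN3) = 0.004481 × 65.01 = 0.2913 g

0.291 g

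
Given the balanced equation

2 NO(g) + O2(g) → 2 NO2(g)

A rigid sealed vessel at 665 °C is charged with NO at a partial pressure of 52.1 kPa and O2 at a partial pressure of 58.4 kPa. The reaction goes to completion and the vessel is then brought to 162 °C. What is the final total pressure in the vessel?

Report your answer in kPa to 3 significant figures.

39.2 kPa

With V and T fixed, P_i ∝ n_i, so the mole ratios apply directly to partial pressures at 665 °C.
P(O2) required for 52.1 kPa of NO = (1/2) × 52.1 = 26.05 kPa; available 58.4 kPa, so NO is limiting.
P(O2) remaining = 58.4 − (1/2) × 52.1 = 32.35 kPa
P(gaseous products) = (2)/2 × 52.1 = 52.10 kPa
P_total at 665 °C = 32.35 + 52.10 = 84.45 kPa
Scaling to 162 °C: P = 84.45 × 435.15/938.15 = 39.17 kPa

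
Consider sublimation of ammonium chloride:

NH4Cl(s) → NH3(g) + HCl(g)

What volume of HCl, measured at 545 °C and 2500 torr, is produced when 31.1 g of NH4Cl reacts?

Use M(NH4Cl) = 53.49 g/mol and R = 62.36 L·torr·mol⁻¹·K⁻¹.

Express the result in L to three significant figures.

n(NH4Cl) = 31.10 / 53.49 = 0.5814 mol
n(HCl) = (1/1) × 0.5814 = 0.5814 mol
V = nRT/P = 0.5814 × 62.36 × 818.15 / 2500 = 11.87 L

11.9 L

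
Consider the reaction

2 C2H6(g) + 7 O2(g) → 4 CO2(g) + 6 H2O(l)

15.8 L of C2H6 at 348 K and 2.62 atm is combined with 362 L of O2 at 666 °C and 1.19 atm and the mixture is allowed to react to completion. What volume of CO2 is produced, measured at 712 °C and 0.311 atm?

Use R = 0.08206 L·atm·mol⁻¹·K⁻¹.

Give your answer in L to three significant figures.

n(C2H6) = PV/RT = (2.62 × 15.8) / (0.08206 × 348) = 1.450 mol
n(O2) = PV/RT = (1.19 × 362) / (0.08206 × 939.15) = 5.590 mol
For 1.450 mol C2H6, stoichiometry requires (7/2) × 1.450 = 5.075 mol O2; 5.590 mol is available, so C2H6 is limiting.
n(CO2) = (4/2) × 1.450 = 2.900 mol
V(CO2) = nRT/P = 2.900 × 0.08206 × 985.15 / 0.311 = 753.8 L

754 L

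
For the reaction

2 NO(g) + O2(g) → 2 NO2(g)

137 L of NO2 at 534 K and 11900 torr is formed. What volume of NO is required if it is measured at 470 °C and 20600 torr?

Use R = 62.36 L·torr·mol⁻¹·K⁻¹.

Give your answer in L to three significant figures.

n(NO2) = PV/RT = (11900 × 137) / (62.36 × 534) = 48.96 mol
n(NO) = (2/2) × 48.96 = 48.96 mol
V = nRT/P = 48.96 × 62.36 × 743.15 / 20600 = 110.1 L

110 L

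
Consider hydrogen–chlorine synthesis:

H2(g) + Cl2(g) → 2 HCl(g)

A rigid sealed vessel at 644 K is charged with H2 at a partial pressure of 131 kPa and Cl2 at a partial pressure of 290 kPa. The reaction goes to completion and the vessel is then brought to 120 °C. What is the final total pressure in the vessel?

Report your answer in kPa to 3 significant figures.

Because the vessel is rigid and T is held at 644 K, work the stoichiometry in partial pressures (P_i = n_iRT/V).
P(Cl2) required for 131 kPa of H2 = (1/1) × 131 = 131.0 kPa; available 290 kPa, so H2 is limiting.
P(Cl2) remaining = 290 − (1/1) × 131 = 159.0 kPa
P(gaseous products) = (2)/1 × 131 = 262.0 kPa
P_total at 644 K = 159.0 + 262.0 = 421.0 kPa
Scaling to 120 °C: P = 421.0 × 393.15/644 = 257.0 kPa

257 kPa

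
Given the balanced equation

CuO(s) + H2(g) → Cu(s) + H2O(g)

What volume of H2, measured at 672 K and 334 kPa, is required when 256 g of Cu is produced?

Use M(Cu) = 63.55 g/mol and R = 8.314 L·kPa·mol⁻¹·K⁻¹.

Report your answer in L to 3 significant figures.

67.4 L

n(Cu) = 256.0 / 63.55 = 4.028 mol
n(H2) = (1/1) × 4.028 = 4.028 mol
V = nRT/P = 4.028 × 8.314 × 672 / 334 = 67.38 L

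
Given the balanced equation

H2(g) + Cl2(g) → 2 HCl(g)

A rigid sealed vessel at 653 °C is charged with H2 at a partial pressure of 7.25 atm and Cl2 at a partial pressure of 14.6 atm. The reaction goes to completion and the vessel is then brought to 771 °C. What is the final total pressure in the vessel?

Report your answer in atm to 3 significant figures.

Because the vessel is rigid and T is held at 653 °C, work the stoichiometry in partial pressures (P_i = n_iRT/V).
P(Cl2) required for 7.25 atm of H2 = (1/1) × 7.25 = 7.250 atm; available 14.6 atm, so H2 is limiting.
P(Cl2) remaining = 14.6 − (1/1) × 7.25 = 7.350 atm
P(gaseous products) = (2)/1 × 7.25 = 14.50 atm
P_total at 653 °C = 7.350 + 14.50 = 21.85 atm
Scaling to 771 °C: P = 21.85 × 1044.15/926.15 = 24.63 atm

24.6 atm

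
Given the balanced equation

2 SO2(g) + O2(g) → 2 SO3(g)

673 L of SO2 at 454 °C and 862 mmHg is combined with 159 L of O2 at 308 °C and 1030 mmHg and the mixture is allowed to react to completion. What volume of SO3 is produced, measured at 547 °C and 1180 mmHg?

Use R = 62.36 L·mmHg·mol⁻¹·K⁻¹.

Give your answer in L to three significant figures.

392 L

n(SO2) = PV/RT = (862 × 673) / (62.36 × 727.15) = 12.79 mol
n(O2) = PV/RT = (1030 × 159) / (62.36 × 581.15) = 4.519 mol
For 12.79 mol SO2, stoichiometry requires (1/2) × 12.79 = 6.395 mol O2; 4.519 mol is available, so O2 is limiting.
n(SO3) = (2/1) × 4.519 = 9.038 mol
V(SO3) = nRT/P = 9.038 × 62.36 × 820.15 / 1180 = 391.7 L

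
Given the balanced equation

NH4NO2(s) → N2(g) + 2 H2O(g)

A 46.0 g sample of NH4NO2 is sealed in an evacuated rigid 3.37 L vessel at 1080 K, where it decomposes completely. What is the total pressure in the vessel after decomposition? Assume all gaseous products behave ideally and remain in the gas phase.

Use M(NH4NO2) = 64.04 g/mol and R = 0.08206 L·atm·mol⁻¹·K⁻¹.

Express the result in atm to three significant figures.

n(NH4NO2) = 46.0 / 64.04 = 0.7183 mol
n(gas produced) = (3/1) × 0.7183 = 2.155 mol
P = nRT/V = 2.155 × 0.08206 × 1080 / 3.37 = 56.67 atm

56.7 atm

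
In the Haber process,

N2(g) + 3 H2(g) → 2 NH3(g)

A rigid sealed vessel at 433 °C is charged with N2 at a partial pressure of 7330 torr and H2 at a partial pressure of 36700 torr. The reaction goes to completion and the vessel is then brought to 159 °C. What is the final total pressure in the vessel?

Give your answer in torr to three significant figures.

18000 torr

With V and T fixed, P_i ∝ n_i, so the mole ratios apply directly to partial pressures at 433 °C.
P(H2) required for 7330 torr of N2 = (3/1) × 7330 = 21990 torr; available 36700 torr, so N2 is limiting.
P(H2) remaining = 36700 − (3/1) × 7330 = 14710 torr
P(gaseous products) = (2)/1 × 7330 = 14660 torr
P_total at 433 °C = 14710 + 14660 = 29370 torr
Scaling to 159 °C: P = 29370 × 432.15/706.15 = 17970 torr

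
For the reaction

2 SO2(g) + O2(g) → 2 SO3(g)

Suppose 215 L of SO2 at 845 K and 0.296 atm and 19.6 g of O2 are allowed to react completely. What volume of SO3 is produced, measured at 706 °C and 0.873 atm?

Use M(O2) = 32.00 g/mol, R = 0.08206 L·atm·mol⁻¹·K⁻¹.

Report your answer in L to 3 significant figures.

84.5 L

n(SO2) = PV/RT = (0.296 × 215) / (0.08206 × 845) = 0.9178 mol
n(O2) = 19.6 / 32.00 = 0.6125 mol
For 0.9178 mol SO2, stoichiometry requires (1/2) × 0.9178 = 0.4589 mol O2; 0.6125 mol is available, so SO2 is limiting.
n(SO3) = (2/2) × 0.9178 = 0.9178 mol
V(SO3) = nRT/P = 0.9178 × 0.08206 × 979.15 / 0.873 = 84.47 L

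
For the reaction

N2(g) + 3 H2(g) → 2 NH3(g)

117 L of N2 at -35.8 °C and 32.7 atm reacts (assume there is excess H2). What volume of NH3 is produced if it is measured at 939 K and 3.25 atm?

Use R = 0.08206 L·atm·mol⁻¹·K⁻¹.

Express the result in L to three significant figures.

9310 L

n(N2) = PV/RT = (32.7 × 117) / (0.08206 × 237.35) = 196.4 mol
n(NH3) = (2/1) × 196.4 = 392.8 mol
V = nRT/P = 392.8 × 0.08206 × 939 / 3.25 = 9313 L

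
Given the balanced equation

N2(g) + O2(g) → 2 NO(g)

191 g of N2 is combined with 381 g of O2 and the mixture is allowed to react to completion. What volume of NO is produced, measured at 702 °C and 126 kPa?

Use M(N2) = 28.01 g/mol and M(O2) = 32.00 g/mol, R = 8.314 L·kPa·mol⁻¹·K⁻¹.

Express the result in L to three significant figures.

n(N2) = 191 / 28.01 = 6.819 mol
n(O2) = 381 / 32.00 = 11.91 mol
For 6.819 mol N2, stoichiometry requires (1/1) × 6.819 = 6.819 mol O2; 11.91 mol is available, so N2 is limiting.
n(NO) = (2/1) × 6.819 = 13.64 mol
V(NO) = nRT/P = 13.64 × 8.314 × 975.15 / 126 = 877.7 L

878 L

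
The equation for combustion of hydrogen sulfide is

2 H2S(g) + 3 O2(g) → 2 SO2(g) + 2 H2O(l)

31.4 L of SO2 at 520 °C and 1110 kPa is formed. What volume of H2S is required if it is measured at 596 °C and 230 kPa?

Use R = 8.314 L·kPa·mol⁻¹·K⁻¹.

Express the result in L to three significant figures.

166 L

n(SO2) = PV/RT = (1110 × 31.4) / (8.314 × 793.15) = 5.286 mol
n(H2S) = (2/2) × 5.286 = 5.286 mol
V = nRT/P = 5.286 × 8.314 × 869.15 / 230 = 166.1 L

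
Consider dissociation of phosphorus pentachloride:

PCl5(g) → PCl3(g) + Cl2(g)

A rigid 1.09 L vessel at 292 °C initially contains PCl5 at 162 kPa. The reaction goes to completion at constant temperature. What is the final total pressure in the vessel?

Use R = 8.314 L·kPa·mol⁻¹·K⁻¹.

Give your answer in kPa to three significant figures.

At constant T and V, P ∝ n(gas): 1 mol gas → 2 mol gas.
P_final = (2/1) × 162 = 324.0 kPa

324 kPa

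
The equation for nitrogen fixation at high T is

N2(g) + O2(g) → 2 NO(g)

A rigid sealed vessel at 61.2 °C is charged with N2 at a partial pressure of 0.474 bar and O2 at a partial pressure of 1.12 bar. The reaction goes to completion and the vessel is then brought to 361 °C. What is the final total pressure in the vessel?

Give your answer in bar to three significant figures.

Because the vessel is rigid and T is held at 61.2 °C, work the stoichiometry in partial pressures (P_i = n_iRT/V).
P(O2) required for 0.474 bar of N2 = (1/1) × 0.474 = 0.4740 bar; available 1.12 bar, so N2 is limiting.
P(O2) remaining = 1.12 − (1/1) × 0.474 = 0.6460 bar
P(gaseous products) = (2)/1 × 0.474 = 0.9480 bar
P_total at 61.2 °C = 0.6460 + 0.9480 = 1.594 bar
Scaling to 361 °C: P = 1.594 × 634.15/334.35 = 3.023 bar

3.02 bar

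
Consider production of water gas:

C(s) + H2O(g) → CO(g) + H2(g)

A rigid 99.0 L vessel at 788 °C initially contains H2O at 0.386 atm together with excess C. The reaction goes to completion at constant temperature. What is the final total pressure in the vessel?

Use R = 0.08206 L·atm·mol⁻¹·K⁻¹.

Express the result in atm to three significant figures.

At constant T and V, P ∝ n(gas): 1 mol gas → 2 mol gas.
P_final = (2/1) × 0.386 = 0.7720 atm

0.772 atm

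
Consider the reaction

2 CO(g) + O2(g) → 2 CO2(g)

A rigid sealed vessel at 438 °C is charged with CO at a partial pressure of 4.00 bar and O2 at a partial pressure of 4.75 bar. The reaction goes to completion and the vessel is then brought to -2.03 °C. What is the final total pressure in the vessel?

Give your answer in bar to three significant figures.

At constant V, partial pressures at 438 °C are proportional to moles, so apply stoichiometry directly to pressures.
P(O2) required for 4.00 bar of CO = (1/2) × 4.00 = 2.000 bar; available 4.75 bar, so CO is limiting.
P(O2) remaining = 4.75 − (1/2) × 4.00 = 2.750 bar
P(gaseous products) = (2)/2 × 4.00 = 4.000 bar
P_total at 438 °C = 2.750 + 4.000 = 6.750 bar
Scaling to -2.03 °C: P = 6.750 × 271.12/711.15 = 2.573 bar

2.57 bar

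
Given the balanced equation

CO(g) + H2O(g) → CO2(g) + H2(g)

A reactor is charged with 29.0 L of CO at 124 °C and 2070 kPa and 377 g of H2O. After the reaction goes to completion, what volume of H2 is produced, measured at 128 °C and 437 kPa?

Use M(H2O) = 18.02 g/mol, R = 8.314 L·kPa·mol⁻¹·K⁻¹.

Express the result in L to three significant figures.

n(CO) = PV/RT = (2070 × 29.0) / (8.314 × 397.15) = 18.18 mol
n(H2O) = 377 / 18.02 = 20.92 mol
For 18.18 mol CO, stoichiometry requires (1/1) × 18.18 = 18.18 mol H2O; 20.92 mol is available, so CO is limiting.
n(H2) = (1/1) × 18.18 = 18.18 mol
V(H2) = nRT/P = 18.18 × 8.314 × 401.15 / 437 = 138.7 L

139 L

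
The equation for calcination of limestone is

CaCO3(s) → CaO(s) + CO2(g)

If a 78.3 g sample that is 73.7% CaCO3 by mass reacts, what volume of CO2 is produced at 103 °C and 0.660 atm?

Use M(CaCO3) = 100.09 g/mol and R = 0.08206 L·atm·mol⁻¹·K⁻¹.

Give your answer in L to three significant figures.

27.0 L

mass of CaCO3 = 78.3 × 73.7/100 = 57.71 g
n(CaCO3) = 57.71 / 100.09 = 0.5766 mol
n(CO2) = (1/1) × 0.5766 = 0.5766 mol
V = nRT/P = 0.5766 × 0.08206 × 376.15 / 0.660 = 26.97 L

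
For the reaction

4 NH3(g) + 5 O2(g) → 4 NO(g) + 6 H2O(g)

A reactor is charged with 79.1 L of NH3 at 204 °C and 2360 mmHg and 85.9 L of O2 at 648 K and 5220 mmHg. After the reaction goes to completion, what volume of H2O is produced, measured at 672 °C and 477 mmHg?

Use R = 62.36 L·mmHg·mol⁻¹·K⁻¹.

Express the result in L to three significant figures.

1160 L

n(NH3) = PV/RT = (2360 × 79.1) / (62.36 × 477.15) = 6.274 mol
n(O2) = PV/RT = (5220 × 85.9) / (62.36 × 648) = 11.10 mol
For 6.274 mol NH3, stoichiometry requires (5/4) × 6.274 = 7.843 mol O2; 11.10 mol is available, so NH3 is limiting.
n(H2O) = (6/4) × 6.274 = 9.411 mol
V(H2O) = nRT/P = 9.411 × 62.36 × 945.15 / 477 = 1163 L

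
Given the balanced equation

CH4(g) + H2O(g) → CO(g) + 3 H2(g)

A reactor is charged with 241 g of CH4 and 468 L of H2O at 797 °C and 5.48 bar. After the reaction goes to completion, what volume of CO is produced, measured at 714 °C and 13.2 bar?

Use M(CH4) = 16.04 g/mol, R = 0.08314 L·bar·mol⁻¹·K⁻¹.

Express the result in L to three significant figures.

93.4 L

n(CH4) = 241 / 16.04 = 15.02 mol
n(H2O) = PV/RT = (5.48 × 468) / (0.08314 × 1070.15) = 28.83 mol
For 15.02 mol CH4, stoichiometry requires (1/1) × 15.02 = 15.02 mol H2O; 28.83 mol is available, so CH4 is limiting.
n(CO) = (1/1) × 15.02 = 15.02 mol
V(CO) = nRT/P = 15.02 × 0.08314 × 987.15 / 13.2 = 93.39 L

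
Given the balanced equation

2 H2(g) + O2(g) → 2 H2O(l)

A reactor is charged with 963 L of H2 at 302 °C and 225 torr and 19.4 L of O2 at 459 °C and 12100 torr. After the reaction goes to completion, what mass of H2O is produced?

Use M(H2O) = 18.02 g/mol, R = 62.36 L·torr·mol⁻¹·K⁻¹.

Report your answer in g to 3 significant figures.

109 g

n(H2) = PV/RT = (225 × 963) / (62.36 × 575.15) = 6.041 mol
n(O2) = PV/RT = (12100 × 19.4) / (62.36 × 732.15) = 5.141 mol
For 6.041 mol H2, stoichiometry requires (1/2) × 6.041 = 3.021 mol O2; 5.141 mol is available, so H2 is limiting.
n(H2O) = (2/2) × 6.041 = 6.041 mol
m(H2O) = 6.041 × 18.02 = 108.9 g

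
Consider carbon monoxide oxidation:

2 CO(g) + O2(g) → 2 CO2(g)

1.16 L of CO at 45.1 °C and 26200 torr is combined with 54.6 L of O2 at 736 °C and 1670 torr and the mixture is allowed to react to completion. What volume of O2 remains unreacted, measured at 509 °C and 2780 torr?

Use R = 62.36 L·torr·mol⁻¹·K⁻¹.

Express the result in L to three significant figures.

12.0 L

n(CO) = PV/RT = (26200 × 1.16) / (62.36 × 318.25) = 1.531 mol
n(O2) = PV/RT = (1670 × 54.6) / (62.36 × 1009.15) = 1.449 mol
For 1.531 mol CO, stoichiometry requires (1/2) × 1.531 = 0.7655 mol O2; 1.449 mol is available, so CO is limiting.
n(O2) consumed = (1/2) × 1.531 = 0.7655 mol; remaining = 1.449 − 0.7655 = 0.6835 mol
V(O2) = nRT/P = 0.6835 × 62.36 × 782.15 / 2780 = 11.99 L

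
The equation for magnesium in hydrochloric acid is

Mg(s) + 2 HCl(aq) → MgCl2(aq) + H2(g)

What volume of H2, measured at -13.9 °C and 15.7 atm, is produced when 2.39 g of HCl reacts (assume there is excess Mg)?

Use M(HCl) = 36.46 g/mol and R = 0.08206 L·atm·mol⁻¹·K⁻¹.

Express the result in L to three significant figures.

n(HCl) = 2.390 / 36.46 = 0.06555 mol
n(H2) = (1/2) × 0.06555 = 0.03277 mol
V = nRT/P = 0.03277 × 0.08206 × 259.25 / 15.7 = 0.04440 L

0.0444 L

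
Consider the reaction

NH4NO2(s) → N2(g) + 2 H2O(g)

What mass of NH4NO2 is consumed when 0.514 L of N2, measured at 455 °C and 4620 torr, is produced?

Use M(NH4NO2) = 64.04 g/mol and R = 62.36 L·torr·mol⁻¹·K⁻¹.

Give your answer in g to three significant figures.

n(N2) = PV/RT = (4620 × 0.514) / (62.36 × 728.15) = 0.05230 mol
n(NH4NO2) = (1/1) × 0.05230 = 0.05230 mol
m(NH4NO2) = 0.05230 × 64.04 = 3.349 g

3.35 g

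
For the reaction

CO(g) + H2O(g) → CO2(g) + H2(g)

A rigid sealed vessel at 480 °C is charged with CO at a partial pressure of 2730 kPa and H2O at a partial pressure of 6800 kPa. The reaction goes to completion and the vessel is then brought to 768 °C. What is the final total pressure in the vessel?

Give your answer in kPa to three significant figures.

13200 kPa

At constant V, partial pressures at 480 °C are proportional to moles, so apply stoichiometry directly to pressures.
P(H2O) required for 2730 kPa of CO = (1/1) × 2730 = 2730 kPa; available 6800 kPa, so CO is limiting.
P(H2O) remaining = 6800 − (1/1) × 2730 = 4070 kPa
P(gaseous products) = (1+1)/1 × 2730 = 5460 kPa
P_total at 480 °C = 4070 + 5460 = 9530 kPa
Scaling to 768 °C: P = 9530 × 1041.15/753.15 = 13170 kPa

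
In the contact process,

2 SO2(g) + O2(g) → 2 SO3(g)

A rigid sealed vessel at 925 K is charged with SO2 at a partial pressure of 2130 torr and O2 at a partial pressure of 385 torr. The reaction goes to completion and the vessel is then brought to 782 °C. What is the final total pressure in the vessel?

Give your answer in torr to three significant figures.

2430 torr

With V and T fixed, P_i ∝ n_i, so the mole ratios apply directly to partial pressures at 925 K.
P(O2) required for 2130 torr of SO2 = (1/2) × 2130 = 1065 torr; available 385 torr, so O2 is limiting.
P(SO2) remaining = 2130 − (2/1) × 385 = 1360 torr
P(gaseous products) = (2)/1 × 385 = 770.0 torr
P_total at 925 K = 1360 + 770.0 = 2130 torr
Scaling to 782 °C: P = 2130 × 1055.15/925 = 2430 torr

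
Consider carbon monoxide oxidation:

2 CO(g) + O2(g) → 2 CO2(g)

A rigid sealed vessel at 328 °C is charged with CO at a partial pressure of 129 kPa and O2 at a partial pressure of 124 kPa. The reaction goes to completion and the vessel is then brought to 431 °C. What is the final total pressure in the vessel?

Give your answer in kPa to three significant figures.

221 kPa

With V and T fixed, P_i ∝ n_i, so the mole ratios apply directly to partial pressures at 328 °C.
P(O2) required for 129 kPa of CO = (1/2) × 129 = 64.50 kPa; available 124 kPa, so CO is limiting.
P(O2) remaining = 124 − (1/2) × 129 = 59.50 kPa
P(gaseous products) = (2)/2 × 129 = 129.0 kPa
P_total at 328 °C = 59.50 + 129.0 = 188.5 kPa
Scaling to 431 °C: P = 188.5 × 704.15/601.15 = 220.8 kPa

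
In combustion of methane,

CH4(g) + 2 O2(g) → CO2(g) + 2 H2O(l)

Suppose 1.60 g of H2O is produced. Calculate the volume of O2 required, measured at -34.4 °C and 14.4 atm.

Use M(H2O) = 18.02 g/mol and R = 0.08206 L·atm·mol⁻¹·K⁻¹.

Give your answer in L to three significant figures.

n(H2O) = 1.600 / 18.02 = 0.08879 mol
n(O2) = (2/2) × 0.08879 = 0.08879 mol
V = nRT/P = 0.08879 × 0.08206 × 238.75 / 14.4 = 0.1208 L

0.121 L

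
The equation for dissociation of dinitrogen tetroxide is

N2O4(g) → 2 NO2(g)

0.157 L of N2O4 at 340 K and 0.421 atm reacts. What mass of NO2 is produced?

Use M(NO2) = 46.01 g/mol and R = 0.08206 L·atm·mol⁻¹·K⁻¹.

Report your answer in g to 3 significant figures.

0.218 g

n(N2O4) = PV/RT = (0.421 × 0.157) / (0.08206 × 340) = 0.002369 mol
n(NO2) = (2/1) × 0.002369 = 0.004738 mol
m(NO2) = 0.004738 × 46.01 = 0.2180 g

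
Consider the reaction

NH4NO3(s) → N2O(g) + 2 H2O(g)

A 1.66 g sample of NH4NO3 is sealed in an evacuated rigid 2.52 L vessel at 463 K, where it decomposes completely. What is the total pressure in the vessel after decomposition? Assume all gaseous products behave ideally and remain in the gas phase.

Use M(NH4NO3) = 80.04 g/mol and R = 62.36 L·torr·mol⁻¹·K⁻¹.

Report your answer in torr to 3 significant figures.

713 torr

n(NH4NO3) = 1.66 / 80.04 = 0.02074 mol
n(gas produced) = (3/1) × 0.02074 = 0.06222 mol
P = nRT/V = 0.06222 × 62.36 × 463 / 2.52 = 712.9 torr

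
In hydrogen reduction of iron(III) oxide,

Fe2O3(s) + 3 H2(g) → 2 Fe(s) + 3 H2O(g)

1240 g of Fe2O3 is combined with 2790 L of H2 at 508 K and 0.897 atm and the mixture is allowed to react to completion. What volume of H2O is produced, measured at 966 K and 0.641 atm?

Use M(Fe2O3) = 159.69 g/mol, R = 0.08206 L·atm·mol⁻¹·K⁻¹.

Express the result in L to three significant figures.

2880 L

n(Fe2O3) = 1240 / 159.69 = 7.765 mol
n(H2) = PV/RT = (0.897 × 2790) / (0.08206 × 508) = 60.03 mol
For 7.765 mol Fe2O3, stoichiometry requires (3/1) × 7.765 = 23.29 mol H2; 60.03 mol is available, so Fe2O3 is limiting.
n(H2O) = (3/1) × 7.765 = 23.29 mol
V(H2O) = nRT/P = 23.29 × 0.08206 × 966 / 0.641 = 2880 L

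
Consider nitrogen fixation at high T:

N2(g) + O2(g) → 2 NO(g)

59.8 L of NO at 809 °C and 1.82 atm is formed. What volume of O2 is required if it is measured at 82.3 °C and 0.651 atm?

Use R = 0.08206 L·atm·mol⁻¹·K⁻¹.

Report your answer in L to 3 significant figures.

27.5 L

n(NO) = PV/RT = (1.82 × 59.8) / (0.08206 × 1082.15) = 1.226 mol
n(O2) = (1/2) × 1.226 = 0.6130 mol
V = nRT/P = 0.6130 × 0.08206 × 355.45 / 0.651 = 27.47 L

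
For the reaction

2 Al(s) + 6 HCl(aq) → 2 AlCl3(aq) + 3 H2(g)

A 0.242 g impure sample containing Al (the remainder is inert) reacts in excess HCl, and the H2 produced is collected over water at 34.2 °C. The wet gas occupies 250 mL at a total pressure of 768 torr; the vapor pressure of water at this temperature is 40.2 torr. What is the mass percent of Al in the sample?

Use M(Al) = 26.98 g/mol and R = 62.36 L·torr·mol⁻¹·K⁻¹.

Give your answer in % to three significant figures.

P(H2) = 768 − 40.2 = 727.8 torr
n(H2) = PV/RT = (727.8 × 0.2500) / (62.36 × 307.35) = 0.009493 mol
n(Al) = (2/3) × 0.009493 = 0.006329 mol
m(Al) = 0.006329 × 26.98 = 0.1708 g
%Al = 0.1708 / 0.242 × 100 = 70.58%

70.6 %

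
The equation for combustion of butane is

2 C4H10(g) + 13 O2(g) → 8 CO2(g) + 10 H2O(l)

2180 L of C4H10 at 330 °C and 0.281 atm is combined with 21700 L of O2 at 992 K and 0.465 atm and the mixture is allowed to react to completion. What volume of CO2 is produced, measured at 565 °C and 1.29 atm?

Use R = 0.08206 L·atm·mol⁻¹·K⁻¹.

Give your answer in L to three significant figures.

2640 L

n(C4H10) = PV/RT = (0.281 × 2180) / (0.08206 × 603.15) = 12.38 mol
n(O2) = PV/RT = (0.465 × 21700) / (0.08206 × 992) = 124.0 mol
For 12.38 mol C4H10, stoichiometry requires (13/2) × 12.38 = 80.47 mol O2; 124.0 mol is available, so C4H10 is limiting.
n(CO2) = (8/2) × 12.38 = 49.52 mol
V(CO2) = nRT/P = 49.52 × 0.08206 × 838.15 / 1.29 = 2640 L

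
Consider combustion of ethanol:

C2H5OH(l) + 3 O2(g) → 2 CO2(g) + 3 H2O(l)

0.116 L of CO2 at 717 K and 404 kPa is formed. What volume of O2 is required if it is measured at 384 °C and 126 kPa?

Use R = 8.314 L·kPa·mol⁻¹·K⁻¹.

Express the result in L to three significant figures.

0.511 L

n(CO2) = PV/RT = (404 × 0.116) / (8.314 × 717) = 0.007862 mol
n(O2) = (3/2) × 0.007862 = 0.01179 mol
V = nRT/P = 0.01179 × 8.314 × 657.15 / 126 = 0.5112 L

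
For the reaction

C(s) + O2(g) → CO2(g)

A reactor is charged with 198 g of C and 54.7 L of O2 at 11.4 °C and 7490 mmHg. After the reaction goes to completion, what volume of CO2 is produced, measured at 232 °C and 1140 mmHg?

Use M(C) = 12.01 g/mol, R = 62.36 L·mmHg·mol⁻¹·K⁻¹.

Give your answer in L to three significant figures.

n(C) = 198 / 12.01 = 16.49 mol
n(O2) = PV/RT = (7490 × 54.7) / (62.36 × 284.55) = 23.09 mol
For 16.49 mol C, stoichiometry requires (1/1) × 16.49 = 16.49 mol O2; 23.09 mol is available, so C is limiting.
n(CO2) = (1/1) × 16.49 = 16.49 mol
V(CO2) = nRT/P = 16.49 × 62.36 × 505.15 / 1140 = 455.7 L

456 L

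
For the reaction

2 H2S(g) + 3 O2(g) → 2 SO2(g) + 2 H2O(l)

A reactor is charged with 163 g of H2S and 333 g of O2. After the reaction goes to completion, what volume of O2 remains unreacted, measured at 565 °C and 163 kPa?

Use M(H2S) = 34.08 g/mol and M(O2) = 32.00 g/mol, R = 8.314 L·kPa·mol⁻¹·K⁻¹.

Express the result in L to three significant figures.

138 L

n(H2S) = 163 / 34.08 = 4.783 mol
n(O2) = 333 / 32.00 = 10.41 mol
For 4.783 mol H2S, stoichiometry requires (3/2) × 4.783 = 7.175 mol O2; 10.41 mol is available, so H2S is limiting.
n(O2) consumed = (3/2) × 4.783 = 7.175 mol; remaining = 10.41 − 7.175 = 3.235 mol
V(O2) = nRT/P = 3.235 × 8.314 × 838.15 / 163 = 138.3 L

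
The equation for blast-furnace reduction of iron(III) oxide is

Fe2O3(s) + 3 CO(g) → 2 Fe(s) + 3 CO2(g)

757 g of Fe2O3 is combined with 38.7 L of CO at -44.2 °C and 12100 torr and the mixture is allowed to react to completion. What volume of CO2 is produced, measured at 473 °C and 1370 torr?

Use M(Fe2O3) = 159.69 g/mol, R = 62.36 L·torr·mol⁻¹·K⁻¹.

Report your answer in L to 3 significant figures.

483 L

n(Fe2O3) = 757 / 159.69 = 4.740 mol
n(CO) = PV/RT = (12100 × 38.7) / (62.36 × 228.95) = 32.80 mol
For 4.740 mol Fe2O3, stoichiometry requires (3/1) × 4.740 = 14.22 mol CO; 32.80 mol is available, so Fe2O3 is limiting.
n(CO2) = (3/1) × 4.740 = 14.22 mol
V(CO2) = nRT/P = 14.22 × 62.36 × 746.15 / 1370 = 483.0 L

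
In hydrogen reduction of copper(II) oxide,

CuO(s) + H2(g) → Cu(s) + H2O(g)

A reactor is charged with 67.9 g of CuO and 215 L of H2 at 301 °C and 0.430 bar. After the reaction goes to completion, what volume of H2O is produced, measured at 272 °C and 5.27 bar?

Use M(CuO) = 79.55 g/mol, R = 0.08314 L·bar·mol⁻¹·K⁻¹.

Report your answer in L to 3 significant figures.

n(CuO) = 67.9 / 79.55 = 0.8536 mol
n(H2) = PV/RT = (0.430 × 215) / (0.08314 × 574.15) = 1.937 mol
For 0.8536 mol CuO, stoichiometry requires (1/1) × 0.8536 = 0.8536 mol H2; 1.937 mol is available, so CuO is limiting.
n(H2O) = (1/1) × 0.8536 = 0.8536 mol
V(H2O) = nRT/P = 0.8536 × 0.08314 × 545.15 / 5.27 = 7.341 L

7.34 L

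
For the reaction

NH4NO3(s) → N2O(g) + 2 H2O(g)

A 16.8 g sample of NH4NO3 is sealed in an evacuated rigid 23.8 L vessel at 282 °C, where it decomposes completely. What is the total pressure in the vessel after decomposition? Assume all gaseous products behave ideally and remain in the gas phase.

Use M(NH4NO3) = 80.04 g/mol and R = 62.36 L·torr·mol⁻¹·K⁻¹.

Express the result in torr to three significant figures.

n(NH4NO3) = 16.8 / 80.04 = 0.2099 mol
n(gas produced) = (3/1) × 0.2099 = 0.6297 mol
P = nRT/V = 0.6297 × 62.36 × 555.15 / 23.8 = 916.0 torr

916 torr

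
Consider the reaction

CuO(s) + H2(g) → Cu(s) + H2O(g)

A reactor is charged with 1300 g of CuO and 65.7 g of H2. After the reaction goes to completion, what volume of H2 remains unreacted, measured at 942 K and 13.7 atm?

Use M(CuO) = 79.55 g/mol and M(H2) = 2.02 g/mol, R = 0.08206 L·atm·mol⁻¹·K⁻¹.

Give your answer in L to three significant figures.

n(CuO) = 1300 / 79.55 = 16.34 mol
n(H2) = 65.7 / 2.02 = 32.52 mol
For 16.34 mol CuO, stoichiometry requires (1/1) × 16.34 = 16.34 mol H2; 32.52 mol is available, so CuO is limiting.
n(H2) consumed = (1/1) × 16.34 = 16.34 mol; remaining = 32.52 − 16.34 = 16.18 mol
V(H2) = nRT/P = 16.18 × 0.08206 × 942 / 13.7 = 91.29 L

91.3 L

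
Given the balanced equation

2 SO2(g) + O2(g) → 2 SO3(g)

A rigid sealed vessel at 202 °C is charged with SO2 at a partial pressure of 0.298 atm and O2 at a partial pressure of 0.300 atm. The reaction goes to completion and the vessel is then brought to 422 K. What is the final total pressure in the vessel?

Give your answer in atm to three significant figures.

0.399 atm

At constant V, partial pressures at 202 °C are proportional to moles, so apply stoichiometry directly to pressures.
P(O2) required for 0.298 atm of SO2 = (1/2) × 0.298 = 0.1490 atm; available 0.300 atm, so SO2 is limiting.
P(O2) remaining = 0.300 − (1/2) × 0.298 = 0.1510 atm
P(gaseous products) = (2)/2 × 0.298 = 0.2980 atm
P_total at 202 °C = 0.1510 + 0.2980 = 0.4490 atm
Scaling to 422 K: P = 0.4490 × 422/475.15 = 0.3988 atm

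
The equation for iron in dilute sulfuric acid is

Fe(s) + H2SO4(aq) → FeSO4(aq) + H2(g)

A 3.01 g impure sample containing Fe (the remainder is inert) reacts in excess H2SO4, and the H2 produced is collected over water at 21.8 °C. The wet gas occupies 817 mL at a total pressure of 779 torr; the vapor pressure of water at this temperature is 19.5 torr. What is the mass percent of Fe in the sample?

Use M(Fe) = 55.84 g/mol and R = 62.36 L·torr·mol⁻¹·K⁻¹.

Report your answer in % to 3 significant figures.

P(H2) = 779 − 19.5 = 759.5 torr
n(H2) = PV/RT = (759.5 × 0.8170) / (62.36 × 294.95) = 0.03374 mol
n(Fe) = (1/1) × 0.03374 = 0.03374 mol
m(Fe) = 0.03374 × 55.84 = 1.884 g
%Fe = 1.884 / 3.01 × 100 = 62.59%

62.6 %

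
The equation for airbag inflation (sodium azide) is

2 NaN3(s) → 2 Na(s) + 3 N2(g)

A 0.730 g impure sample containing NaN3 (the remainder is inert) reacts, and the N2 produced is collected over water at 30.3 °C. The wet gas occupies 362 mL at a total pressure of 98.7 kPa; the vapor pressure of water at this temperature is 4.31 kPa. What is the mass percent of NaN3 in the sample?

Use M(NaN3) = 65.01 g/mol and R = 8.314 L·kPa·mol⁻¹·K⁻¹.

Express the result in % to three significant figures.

80.4 %

P(N2) = 98.7 − 4.31 = 94.39 kPa
n(N2) = PV/RT = (94.39 × 0.3620) / (8.314 × 303.45) = 0.01354 mol
n(NaN3) = (2/3) × 0.01354 = 0.009027 mol
m(NaN3) = 0.009027 × 65.01 = 0.5868 g
%NaN3 = 0.5868 / 0.730 × 100 = 80.38%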